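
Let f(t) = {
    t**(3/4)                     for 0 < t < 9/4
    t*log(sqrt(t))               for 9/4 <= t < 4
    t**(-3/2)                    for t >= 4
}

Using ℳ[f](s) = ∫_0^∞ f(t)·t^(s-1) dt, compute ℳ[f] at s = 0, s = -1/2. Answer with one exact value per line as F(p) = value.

invert the shared t-power to get t**(1/4) on [0, 9/4); sqrt(t)*log(sqrt(t)) on [9/4, 4); t**(-2) on [4, ∞)
undo the power substitution: sqrt(t) on [0, 3/2); t*log(t) on [3/2, 2); t**(-4) on [2, ∞)
breakpoints 9/4, 4: one integral from each of the 3 segments
[0, 9/4) adds the kernel integral of t**(3/4)
on [9/4, 4) integrate f = t*log(sqrt(t)) against the kernel
∫ t**(-3/2)·t^(s-1) over [4, ∞)

F(0) = -9*log(3)/4 - 19/24 + sqrt(6) + 25*log(2)/4
F(-1/2) = -31/32 + log(128/27) + 2*sqrt(6)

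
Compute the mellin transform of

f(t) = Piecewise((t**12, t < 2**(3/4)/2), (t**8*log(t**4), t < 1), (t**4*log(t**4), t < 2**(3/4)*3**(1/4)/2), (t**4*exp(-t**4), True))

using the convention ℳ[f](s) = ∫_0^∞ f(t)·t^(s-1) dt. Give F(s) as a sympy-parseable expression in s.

(2*2**(s/4)*(s + 4)**2*(s + 12)*(8*s + (s + 4)**2 + 48)*uppergamma(s/4 + 1, 3/2) - 32*2**(s/4)*(s + 4)**2*(s + 12) + 32*2**(s/4)*(s + 12)*(8*s + (s + 4)**2 + 48) + 3**(s/4)*(s + 4)*(s + 12)*(-12*log(2) + 12*log(3))*(8*s + (s + 4)**2 + 48) - 48*3**(s/4)*(s + 12)*(8*s + (s + 4)**2 + 48) + (s + 4)**3*(s + 12)*log(4) + 8*(s + 4)**2*(s + 12)*log(2) + 8*(s + 4)**2*(s + 12) + (s + 4)**2*(8*s + (s + 4)**2 + 48))/(8*2**(s/4)*(s + 4)**2*(s + 12)*(8*s + (s + 4)**2 + 48))
  Re(s) > -12

undo the power substitution: t**6 on [0, sqrt(2)/2); t**4*log(t**2) on [sqrt(2)/2, 1); t**2*log(t**2) on [1, sqrt(6)/2); …
back out the shared t-power: t**4 on [0, sqrt(2)/2); t**2*log(t**2) on [sqrt(2)/2, 1); log(t**2) on [1, sqrt(6)/2); …
strip the power substitution: t**2 on [0, 1/2); t*log(t) on [1/2, 1); log(t) on [1, 3/2); …
along the cuts 2**(3/4)/2, 1, 2**(3/4)*3**(1/4)/2, ℳ[f](s) splits into 4 integrals
piece [0, 2**(3/4)/2): integrate t**12 against the kernel
piece [2**(3/4)/2, 1): integrate t**8*log(t**4) against the kernel
for t in [1, 2**(3/4)*3**(1/4)/2): the term is ∫ t**4*log(t**4)·t^(s-1)
piece [2**(3/4)*3**(1/4)/2, ∞): integrate t**4*exp(-t**4) against the kernel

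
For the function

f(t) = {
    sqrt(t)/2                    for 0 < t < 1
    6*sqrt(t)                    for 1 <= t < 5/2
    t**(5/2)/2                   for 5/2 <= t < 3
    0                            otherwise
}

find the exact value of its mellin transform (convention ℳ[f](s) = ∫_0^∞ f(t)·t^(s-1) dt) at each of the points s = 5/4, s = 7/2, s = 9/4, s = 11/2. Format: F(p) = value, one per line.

cuts at 1, 5/2: linearity sums the 3 kernel integrals
the [0, 1) slice contributes ∫ sqrt(t)/2·t^(s-1) dt
the [1, 5/2) slice contributes ∫ 6*sqrt(t)·t^(s-1) dt
∫ t**(5/2)/2·t^(s-1) over [5/2, 3)

F(5/4) = -22/7 + 18*3**(3/4)/5 + 545*2**(1/4)*5**(3/4)/168
F(7/2) = 74975/768
F(9/4) = -2 + 15925*2**(1/4)*5**(3/4)/3344 + 162*3**(3/4)/19
F(11/2) = 6855709/12288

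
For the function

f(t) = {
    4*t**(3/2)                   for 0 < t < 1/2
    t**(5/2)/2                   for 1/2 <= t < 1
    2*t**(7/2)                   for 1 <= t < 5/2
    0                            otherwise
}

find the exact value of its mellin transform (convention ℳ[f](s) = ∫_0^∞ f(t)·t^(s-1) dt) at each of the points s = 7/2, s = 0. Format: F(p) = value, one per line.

F(7/2) = 1560899/8960
F(0) = -13/35 + 77*sqrt(2)/120 + 125*sqrt(10)/28

summing 3 kernel integrals split by 1/2, 1 yields ℳ[f](s)
between 0 and 1/2 the integrand is 4*t**(3/2)·t^(s-1)
over [1/2, 1), the kernel integral of t**(5/2)/2 enters the sum
[1, 5/2) adds the kernel integral of 2*t**(7/2)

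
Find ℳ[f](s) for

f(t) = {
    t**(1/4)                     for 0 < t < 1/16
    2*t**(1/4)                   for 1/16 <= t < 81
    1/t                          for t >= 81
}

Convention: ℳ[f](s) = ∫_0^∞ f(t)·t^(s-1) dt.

invert the power substitution to get sqrt(t) on [0, 1/4); 2*sqrt(t) on [1/4, 9); t**(-2) on [9, ∞)
undo the power substitution: t on [0, 1/2); 2*t on [1/2, 3); t**(-4) on [3, ∞)
f breaks at 1/16, 81 into 3 integrals to sum
for t in [0, 1/16): the term is ∫ t**(1/4)·t^(s-1)
the [1/16, 81) slice contributes ∫ 2*t**(1/4)·t^(s-1) dt
segment [81, ∞) carries 1/t; integrate it

(-1296**s*(4*s + 1) + 1944*6**(4*s)*(s - 1) - 162*s + 162)/(81*16**s*(s - 1)*(4*s + 1))
  -1/4 < Re(s) < 1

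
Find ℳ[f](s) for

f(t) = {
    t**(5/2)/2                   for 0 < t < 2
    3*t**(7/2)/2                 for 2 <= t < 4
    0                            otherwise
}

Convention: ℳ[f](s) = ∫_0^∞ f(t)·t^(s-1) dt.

4*2**s*(192*2**s*s + 480*2**s - 10*sqrt(2)*s - 23*sqrt(2))/(4*s**2 + 24*s + 35)
  Re(s) > -5/2

breakpoints 2: one integral from each of the 2 segments
segment [0, 2) carries t**(5/2)/2; integrate it
∫ 3*t**(7/2)/2·t^(s-1) over [2, 4)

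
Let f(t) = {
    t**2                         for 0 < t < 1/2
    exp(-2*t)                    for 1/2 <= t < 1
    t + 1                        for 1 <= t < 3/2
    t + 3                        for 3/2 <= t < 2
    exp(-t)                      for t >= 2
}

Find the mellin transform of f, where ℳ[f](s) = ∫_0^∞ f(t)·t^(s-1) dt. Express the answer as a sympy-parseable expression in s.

(20*2**(2*s)*s*(s + 2) + 12*2**(2*s)*(s + 2) + 4*2**s*s*(s + 1)*(s + 2)*uppergamma(s, 2) - 8*2**s*s*(s + 2) - 4*2**s*(s + 2) - 8*3**s*s*(s + 2) - 8*3**s*(s + 2) + 4*s*(s + 1)*(s + 2)*uppergamma(s, 1) - 4*s*(s + 1)*(s + 2)*uppergamma(s, 2) + s*(s + 1))/(4*2**s*s*(s + 1)*(s + 2))
  Re(s) > -2

linearity at 1/2, 1, 3/2, 2 turns ℳ[f](s) into 5 summed integrals
∫ over [0, 1/2) of t**2·t^(s-1) joins the sum
the [1/2, 1) slice contributes ∫ exp(-2*t)·t^(s-1) dt
the [1, 3/2) slice contributes ∫ (t + 1)·t^(s-1) dt
on [3/2, 2) integrate f = (t + 3) against the kernel
between 2 and ∞ the integrand is exp(-t)·t^(s-1)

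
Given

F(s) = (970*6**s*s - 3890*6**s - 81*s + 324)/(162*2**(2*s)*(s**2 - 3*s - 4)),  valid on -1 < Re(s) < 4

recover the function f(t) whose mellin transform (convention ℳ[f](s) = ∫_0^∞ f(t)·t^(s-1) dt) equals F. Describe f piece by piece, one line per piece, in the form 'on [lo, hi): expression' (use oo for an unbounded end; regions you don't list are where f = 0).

on [0, 1/4): 2*t
on [1/4, 3/2): 4*t
on [3/2, oo): 1/(16*t**4)

remove the common scale on t first: t on [0, 1/2); 2*t on [1/2, 3); t**(-4) on [3, ∞)
cuts at 1/4, 3/2: linearity sums the 3 kernel integrals
on [0, 1/4): add ∫ 2*t·t^(s-1) dt
between 1/4 and 3/2 the integrand is 4*t·t^(s-1)
piece [3/2, ∞): integrate 1/(16*t**4) against the kernel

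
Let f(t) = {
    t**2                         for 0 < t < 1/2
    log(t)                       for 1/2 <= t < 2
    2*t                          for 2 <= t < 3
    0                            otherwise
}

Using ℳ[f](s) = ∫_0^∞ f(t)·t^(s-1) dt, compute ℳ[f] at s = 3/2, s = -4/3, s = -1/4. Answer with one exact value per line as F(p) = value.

split f at 1/2, 2: ℳ[f](s) collects 3 kernel integrals
[0, 1/2) adds the kernel integral of t**2
between 1/2 and 2 the integrand is log(t)·t^(s-1)
on [2, 3) integrate f = 2*t against the kernel

F(3/2) = sqrt(2)*(-9979 + 3780*log(2) + 9072*sqrt(6))/2520
F(-4/3) = 2**(1/3)*(-64*6**(2/3) - log(2**(12*2**(1/3) + 96)) + 120 + 183*2**(1/3))/64
F(-1/4) = 2**(1/4)*(-224*sqrt(2) - log(2**(42*sqrt(2) + 84)) + 28*6**(3/4) + 339)/21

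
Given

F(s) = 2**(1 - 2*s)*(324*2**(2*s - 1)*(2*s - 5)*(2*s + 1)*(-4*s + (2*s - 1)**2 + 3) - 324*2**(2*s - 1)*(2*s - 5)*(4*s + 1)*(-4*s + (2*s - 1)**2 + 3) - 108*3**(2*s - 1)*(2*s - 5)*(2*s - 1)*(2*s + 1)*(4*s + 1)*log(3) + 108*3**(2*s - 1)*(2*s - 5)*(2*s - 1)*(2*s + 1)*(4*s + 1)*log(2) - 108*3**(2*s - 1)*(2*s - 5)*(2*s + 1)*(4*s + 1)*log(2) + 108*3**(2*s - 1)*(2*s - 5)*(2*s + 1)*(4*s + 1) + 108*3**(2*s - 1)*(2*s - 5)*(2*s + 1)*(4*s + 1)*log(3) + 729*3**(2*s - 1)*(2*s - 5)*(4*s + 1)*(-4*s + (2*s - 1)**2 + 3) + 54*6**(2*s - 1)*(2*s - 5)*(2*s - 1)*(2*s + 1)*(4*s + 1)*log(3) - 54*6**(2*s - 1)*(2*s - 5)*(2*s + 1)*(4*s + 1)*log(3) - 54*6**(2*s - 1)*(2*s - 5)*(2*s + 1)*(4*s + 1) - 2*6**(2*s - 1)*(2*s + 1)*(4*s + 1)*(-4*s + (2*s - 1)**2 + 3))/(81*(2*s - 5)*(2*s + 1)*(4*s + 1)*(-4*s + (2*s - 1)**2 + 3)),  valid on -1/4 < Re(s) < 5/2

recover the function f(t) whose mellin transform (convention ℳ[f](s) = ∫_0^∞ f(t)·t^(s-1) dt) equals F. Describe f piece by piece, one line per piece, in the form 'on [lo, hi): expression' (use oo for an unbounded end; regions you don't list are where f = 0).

reversing the power substitution: sqrt(t) on [0, 1); 2*t on [1, 3/2); log(t)/t**2 on [3/2, 3); …
strip the shared t-power: t**(3/2) on [0, 1); 2*t**2 on [1, 3/2); log(t)/t on [3/2, 3); …
linearity at 1, 9/4, 9 turns ℳ[f](s) into 4 summed integrals
on [0, 1) integrate f = t**(1/4) against the kernel
∫ over [1, 9/4) of 2*sqrt(t)·t^(s-1) joins the sum
between 9/4 and 9 the integrand is log(sqrt(t))/t·t^(s-1)
for t in [9, ∞): the term is ∫ t**(-5/2)·t^(s-1)

on [0, 1): t**(1/4)
on [1, 9/4): 2*sqrt(t)
on [9/4, 9): log(sqrt(t))/t
on [9, oo): t**(-5/2)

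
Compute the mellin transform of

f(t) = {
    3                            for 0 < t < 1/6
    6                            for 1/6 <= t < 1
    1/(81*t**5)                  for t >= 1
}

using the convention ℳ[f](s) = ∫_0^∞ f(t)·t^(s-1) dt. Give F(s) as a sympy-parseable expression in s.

invert the shared t-power to get 3*t on [0, 1/6); 6*t on [1/6, 1); 1/(81*t**4) on [1, ∞)
remove the common scale on t first: 3*t/2 on [0, 1/3); 3*t on [1/3, 2); 16/(81*t**4) on [2, ∞)
the common scale on t comes off first: t on [0, 1/2); 2*t on [1/2, 3); t**(-4) on [3, ∞)
cuts at 1/6, 1: linearity sums the 3 kernel integrals
the [0, 1/6) slice contributes ∫ 3·t^(s-1) dt
on [1/6, 1) integrate f = 6 against the kernel
∫ over [1, ∞) of 1/(81*t**5)·t^(s-1) joins the sum

(485*6**s*s - 2430*6**s - 243*s + 1215)/(81*6**s*s*(s - 5))
  0 < Re(s) < 5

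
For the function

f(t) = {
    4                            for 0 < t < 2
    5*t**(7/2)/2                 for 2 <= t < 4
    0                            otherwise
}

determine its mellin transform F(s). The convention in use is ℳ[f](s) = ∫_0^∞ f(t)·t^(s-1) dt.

integrate the 2 segments split at 2, then add the results
[0, 2) adds the kernel integral of 4
piece [2, 4): integrate 5*t**(7/2)/2 against the kernel

4*2**s*(160*2**s*s - 10*sqrt(2)*s + 2*s + 7)/(s*(2*s + 7))
  Re(s) > 0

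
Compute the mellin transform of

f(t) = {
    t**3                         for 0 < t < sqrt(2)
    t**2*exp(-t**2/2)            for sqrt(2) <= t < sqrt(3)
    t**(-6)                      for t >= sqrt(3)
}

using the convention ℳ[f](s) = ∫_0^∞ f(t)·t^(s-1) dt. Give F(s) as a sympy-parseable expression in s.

(2**(s/2)*(s - 6)*(s + 3)*uppergamma(s/2 + 1, 1) - 2**(s/2)*(s - 6)*(s + 3)*uppergamma(s/2 + 1, 3/2) + 2*2**(s/2 + 1/2)*(s - 6) - 3**(s/2)*(s + 3)/27)/((s - 6)*(s + 3))
  -3 < Re(s) < 6

undo the shared t-power: t on [0, sqrt(2)); exp(-t**2/2) on [sqrt(2), sqrt(3)); t**(-8) on [sqrt(3), ∞)
peel off the power substitution: sqrt(t) on [0, 2); exp(-t/2) on [2, 3); t**(-4) on [3, ∞)
treat the 3 regions marked off by sqrt(2), sqrt(3) separately and sum
over [0, sqrt(2)), the kernel integral of t**3 enters the sum
∫ over [sqrt(2), sqrt(3)) of t**2*exp(-t**2/2)·t^(s-1) joins the sum
on [sqrt(3), ∞) integrate f = t**(-6) against the kernel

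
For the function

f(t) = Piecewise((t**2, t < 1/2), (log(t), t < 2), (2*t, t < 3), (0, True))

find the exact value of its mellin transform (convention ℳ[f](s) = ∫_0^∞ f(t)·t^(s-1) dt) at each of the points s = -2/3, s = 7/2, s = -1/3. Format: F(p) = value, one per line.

decompose at 1/2, 2; ℳ[f](s) sums the 3 pieces' integrals
piece [0, 1/2): integrate t**2 against the kernel
over [1/2, 2), the kernel integral of log(t) enters the sum
on [2, 3): add ∫ 2*t·t^(s-1) dt

F(-2/3) = 3*2**(2/3)*(-19*2**(2/3) - log(2**(2*2**(2/3) + 8)) + 13 + 16*6**(1/3))/16
F(7/2) = sqrt(2)*(-1204015 + 357588*log(2) + 2794176*sqrt(6))/155232
F(-1/3) = 3*2**(1/3)*(-50*2**(1/3) - log(2**(10*2**(1/3) + 20)) + 10*6**(2/3) + 61)/20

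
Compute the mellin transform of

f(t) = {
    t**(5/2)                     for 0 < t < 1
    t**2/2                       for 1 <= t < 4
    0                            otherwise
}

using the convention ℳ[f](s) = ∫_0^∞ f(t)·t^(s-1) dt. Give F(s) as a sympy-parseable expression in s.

(2**(2*s + 4)*(2*s + 5) + 2*s + 3)/(2*(s + 2)*(2*s + 5))
  Re(s) > -5/2

back out the shared t-power: sqrt(t) on [0, 1); 1/2 on [1, 4)
undo the power substitution: t on [0, 1); 1/2 on [1, 2)
split f at 1: ℳ[f](s) collects 2 kernel integrals
[0, 1) adds the kernel integral of t**(5/2)
[1, 4) adds the kernel integral of t**2/2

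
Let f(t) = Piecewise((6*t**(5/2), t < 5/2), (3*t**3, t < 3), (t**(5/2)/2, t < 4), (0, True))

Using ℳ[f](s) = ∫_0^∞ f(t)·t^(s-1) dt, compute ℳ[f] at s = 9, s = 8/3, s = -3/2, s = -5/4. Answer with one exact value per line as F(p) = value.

F(9) = -177147*sqrt(3)/23 + 146484375*sqrt(10)/23552 + 181889712825/376832
F(8/3) = -28125*2**(1/3)*5**(2/3)/1088 - 729*3**(1/6)/31 + 3072*2**(1/3)/31 + 28125*2**(5/6)*5**(1/6)/496 + 2187*3**(2/3)/17
F(-3/2) = -5*sqrt(10)/2 + 6*sqrt(3) + 31/2
F(-5/4) = -15*2**(1/4)*5**(3/4)/7 - 6*3**(1/4)/5 + 8*sqrt(2)/5 + 36*3**(3/4)/7 + 6*2**(3/4)*5**(1/4)

summing 3 kernel integrals split by 5/2, 3 yields ℳ[f](s)
∫ over [0, 5/2) of 6*t**(5/2)·t^(s-1) joins the sum
[5/2, 3) adds the kernel integral of 3*t**3
[3, 4) adds the kernel integral of t**(5/2)/2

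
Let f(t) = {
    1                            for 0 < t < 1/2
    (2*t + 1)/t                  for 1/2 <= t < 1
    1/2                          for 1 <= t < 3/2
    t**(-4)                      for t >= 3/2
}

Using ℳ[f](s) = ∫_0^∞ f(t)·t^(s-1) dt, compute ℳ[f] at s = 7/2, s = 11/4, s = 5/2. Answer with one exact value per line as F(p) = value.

F(7/2) = -19*sqrt(2)/280 + 29/35 + 305*sqrt(6)/336
F(11/4) = 2**(1/4)*(-2610 + 5299*3**(3/4) + 7740*2**(3/4))/13860
F(5/2) = -13*sqrt(2)/60 + 403*sqrt(6)/1080 + 19/15

undo the shared t-power: t on [0, 1/2); 2*t + 1 on [1/2, 1); t/2 on [1, 3/2); …
along the cuts 1/2, 1, 3/2, ℳ[f](s) splits into 4 integrals
[0, 1/2) adds the kernel integral of 1
∫ over [1/2, 1) of (2*t + 1)/t·t^(s-1) joins the sum
piece [1, 3/2): integrate 1/2 against the kernel
∫ over [3/2, ∞) of t**(-4)·t^(s-1) joins the sum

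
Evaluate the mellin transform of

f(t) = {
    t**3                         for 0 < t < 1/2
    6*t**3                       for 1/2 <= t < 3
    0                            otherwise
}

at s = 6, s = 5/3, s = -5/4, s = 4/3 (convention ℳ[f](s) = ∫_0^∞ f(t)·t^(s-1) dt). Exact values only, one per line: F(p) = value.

F(6) = 60466171/4608
F(5/3) = -15*2**(1/3)/448 + 729*3**(2/3)/7
F(-5/4) = -5*2**(1/4)/7 + 72*3**(3/4)/7
F(4/3) = -15*2**(2/3)/416 + 1458*3**(1/3)/13

slice at 1/2, transform all 2 pieces, and sum them
between 0 and 1/2 the integrand is t**3·t^(s-1)
∫ over [1/2, 3) of 6*t**3·t^(s-1) joins the sum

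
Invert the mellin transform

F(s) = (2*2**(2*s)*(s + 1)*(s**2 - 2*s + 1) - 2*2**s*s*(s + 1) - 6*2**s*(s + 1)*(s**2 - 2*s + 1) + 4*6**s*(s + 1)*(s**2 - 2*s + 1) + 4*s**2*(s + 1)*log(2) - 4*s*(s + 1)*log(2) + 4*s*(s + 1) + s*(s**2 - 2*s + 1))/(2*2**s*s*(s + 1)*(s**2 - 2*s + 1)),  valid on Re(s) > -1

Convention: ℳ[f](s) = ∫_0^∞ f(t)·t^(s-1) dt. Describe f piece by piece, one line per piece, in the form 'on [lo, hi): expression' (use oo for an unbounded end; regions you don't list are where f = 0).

split f at 1/2, 1, 2: ℳ[f](s) collects 4 kernel integrals
the [0, 1/2) slice contributes ∫ t·t^(s-1) dt
for t in [1/2, 1): the term is ∫ log(t)/t·t^(s-1)
piece [1, 2): integrate 3 against the kernel
on [2, 3): add ∫ 2·t^(s-1) dt

on [0, 1/2): t
on [1/2, 1): log(t)/t
on [1, 2): 3
on [2, 3): 2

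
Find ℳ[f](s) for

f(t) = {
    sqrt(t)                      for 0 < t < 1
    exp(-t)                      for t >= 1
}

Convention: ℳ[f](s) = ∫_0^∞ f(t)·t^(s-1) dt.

the 2 pieces separated at 1 each add one integral
the [0, 1) slice contributes ∫ sqrt(t)·t^(s-1) dt
between 1 and ∞ the integrand is exp(-t)·t^(s-1)

((2*s + 1)*uppergamma(s, 1) + 2)/(2*s + 1)
  Re(s) > -1/2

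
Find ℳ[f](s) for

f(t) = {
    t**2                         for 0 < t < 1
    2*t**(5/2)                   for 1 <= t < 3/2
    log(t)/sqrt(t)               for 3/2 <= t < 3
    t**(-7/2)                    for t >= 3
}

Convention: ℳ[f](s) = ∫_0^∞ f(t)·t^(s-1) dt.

2**(-s - 1/2)*(324*2**(s + 1/2)*(-2*s + (s + 1/2)**2)*(s - 7/2)*(s + 5/2) - 324*2**(s + 1/2)*(-2*s + (s + 1/2)**2)*(s - 7/2)*(2*s + 4) + 729*3**(s + 1/2)*(-2*s + (s + 1/2)**2)*(s - 7/2)*(2*s + 4) - 108*3**(s + 1/2)*(s - 7/2)*(s + 1/2)*(s + 5/2)*(2*s + 4)*log(3) + 108*3**(s + 1/2)*(s - 7/2)*(s + 1/2)*(s + 5/2)*(2*s + 4)*log(2) - 108*3**(s + 1/2)*(s - 7/2)*(s + 5/2)*(2*s + 4)*log(2) + 108*3**(s + 1/2)*(s - 7/2)*(s + 5/2)*(2*s + 4) + 108*3**(s + 1/2)*(s - 7/2)*(s + 5/2)*(2*s + 4)*log(3) - 2*6**(s + 1/2)*(-2*s + (s + 1/2)**2)*(s + 5/2)*(2*s + 4) + 54*6**(s + 1/2)*(s - 7/2)*(s + 1/2)*(s + 5/2)*(2*s + 4)*log(3) - 54*6**(s + 1/2)*(s - 7/2)*(s + 5/2)*(2*s + 4)*log(3) - 54*6**(s + 1/2)*(s - 7/2)*(s + 5/2)*(2*s + 4))/(162*(-2*s + (s + 1/2)**2)*(s - 7/2)*(s + 5/2)*(2*s + 4))
  -2 < Re(s) < 7/2

the shared t-power comes off first: t**(3/2) on [0, 1); 2*t**2 on [1, 3/2); log(t)/t on [3/2, 3); …
summing 4 kernel integrals split by 1, 3/2, 3 yields ℳ[f](s)
piece [0, 1): integrate t**2 against the kernel
[1, 3/2) adds the kernel integral of 2*t**(5/2)
∫ log(t)/sqrt(t)·t^(s-1) over [3/2, 3)
segment 3 to ∞ holds t**(-7/2); add its integral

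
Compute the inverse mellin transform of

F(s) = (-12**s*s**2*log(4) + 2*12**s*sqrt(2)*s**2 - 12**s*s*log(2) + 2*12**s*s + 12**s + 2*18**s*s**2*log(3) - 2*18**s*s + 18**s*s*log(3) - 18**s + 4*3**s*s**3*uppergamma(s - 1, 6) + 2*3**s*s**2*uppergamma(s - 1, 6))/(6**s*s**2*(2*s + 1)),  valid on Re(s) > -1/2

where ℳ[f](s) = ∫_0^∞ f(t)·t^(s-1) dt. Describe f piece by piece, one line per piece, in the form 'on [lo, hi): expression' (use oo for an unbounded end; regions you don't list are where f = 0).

on [0, 2): sqrt(t)
on [2, 3): log(t)
on [3, oo): exp(-2*t)/t

remove the shared t-power first: t**(3/2) on [0, 2); t*log(t) on [2, 3); exp(-2*t) on [3, ∞)
integrate the 3 segments split at 2, 3, then add the results
for t in [0, 2): the term is ∫ sqrt(t)·t^(s-1)
over [2, 3), the kernel integral of log(t) enters the sum
segment [3, ∞) carries exp(-2*t)/t; integrate it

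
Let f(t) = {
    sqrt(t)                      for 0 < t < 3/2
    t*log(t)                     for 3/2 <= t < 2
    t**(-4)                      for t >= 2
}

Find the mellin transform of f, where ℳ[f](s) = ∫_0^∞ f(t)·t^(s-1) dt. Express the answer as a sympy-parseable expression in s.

(-32*2**(2*s)*(s - 4)*(2*s + 1) + 3**s*s*(s - 4)*(2*s + 1)*(-24*log(3) + 24*log(2)) + 3**s*(s - 4)*(2*s + 1)*(-24*log(3) + 24*log(2)) + 24*3**s*(s - 4)*(2*s + 1) + 16*3**s*sqrt(6)*(s - 4)*(s**2 + 2*s + 1) + 32*4**s*s*(s - 4)*(2*s + 1)*log(2) + 32*4**s*(s - 4)*(2*s + 1)*log(2) - 4**s*(2*s + 1)*(s**2 + 2*s + 1))/(16*2**s*(s - 4)*(2*s + 1)*(s**2 + 2*s + 1))
  -1/2 < Re(s) < 4

the 3 pieces separated at 3/2, 2 each add one integral
segment 0 to 3/2 holds sqrt(t); add its integral
on [3/2, 2) integrate f = t*log(t) against the kernel
segment 2 to ∞ holds t**(-4); add its integral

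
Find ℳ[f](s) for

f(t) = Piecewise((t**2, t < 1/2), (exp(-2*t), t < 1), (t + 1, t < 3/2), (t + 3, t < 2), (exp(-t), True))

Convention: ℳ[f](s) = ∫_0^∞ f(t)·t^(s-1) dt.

(20*2**(2*s)*s*(s + 2) + 12*2**(2*s)*(s + 2) + 4*2**s*s*(s + 1)*(s + 2)*uppergamma(s, 2) - 8*2**s*s*(s + 2) - 4*2**s*(s + 2) - 8*3**s*s*(s + 2) - 8*3**s*(s + 2) + 4*s*(s + 1)*(s + 2)*uppergamma(s, 1) - 4*s*(s + 1)*(s + 2)*uppergamma(s, 2) + s*(s + 1))/(4*2**s*s*(s + 1)*(s + 2))
  Re(s) > -2

split f at 1/2, 1, 3/2, 2: ℳ[f](s) collects 5 kernel integrals
on [0, 1/2) integrate f = t**2 against the kernel
the [1/2, 1) slice contributes ∫ exp(-2*t)·t^(s-1) dt
on [1, 3/2): add ∫ (t + 1)·t^(s-1) dt
∫ over [3/2, 2) of (t + 3)·t^(s-1) joins the sum
[2, ∞) adds the kernel integral of exp(-t)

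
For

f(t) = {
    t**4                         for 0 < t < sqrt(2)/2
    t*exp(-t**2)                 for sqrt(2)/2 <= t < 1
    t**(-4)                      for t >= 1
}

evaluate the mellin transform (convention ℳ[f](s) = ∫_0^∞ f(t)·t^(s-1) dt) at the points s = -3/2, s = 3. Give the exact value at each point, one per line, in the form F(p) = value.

invert the shared t-power to get t**3 on [0, sqrt(2)/2); exp(-t**2) on [sqrt(2)/2, 1); t**(-5) on [1, ∞)
back out the power substitution: t**(3/2) on [0, 1/2); exp(-t) on [1/2, 1); t**(-5/2) on [1, ∞)
along the cuts sqrt(2)/2, 1, ℳ[f](s) splits into 3 integrals
piece [0, sqrt(2)/2): integrate t**4 against the kernel
∫ over [sqrt(2)/2, 1) of t*exp(-t**2)·t^(s-1) joins the sum
segment 1 to ∞ holds t**(-4); add its integral

F(-3/2) = -uppergamma(-1/4, 1)/2 + 2**(3/4)/10 + 2/11 + uppergamma(-1/4, 1/2)/2
F(3) = -exp(-1) + sqrt(2)/112 + 3*exp(-1/2)/4 + 1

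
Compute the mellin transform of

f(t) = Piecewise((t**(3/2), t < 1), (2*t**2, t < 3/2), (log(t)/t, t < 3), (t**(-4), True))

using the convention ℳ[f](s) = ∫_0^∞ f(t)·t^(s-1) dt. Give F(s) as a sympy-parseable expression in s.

f breaks at 1, 3/2, 3 into 4 integrals to sum
on [0, 1) integrate f = t**(3/2) against the kernel
segment 1 to 3/2 holds 2*t**2; add its integral
segment [3/2, 3) carries log(t)/t; integrate it
∫ t**(-4)·t^(s-1) over [3, ∞)

(324*2**s*(s - 4)*(s + 2)*(s**2 - 2*s + 1) - 324*2**s*(s - 4)*(2*s + 3)*(s**2 - 2*s + 1) - 108*3**s*s*(s - 4)*(s + 2)*(2*s + 3)*log(3) + 108*3**s*s*(s - 4)*(s + 2)*(2*s + 3)*log(2) - 108*3**s*(s - 4)*(s + 2)*(2*s + 3)*log(2) + 108*3**s*(s - 4)*(s + 2)*(2*s + 3) + 108*3**s*(s - 4)*(s + 2)*(2*s + 3)*log(3) + 729*3**s*(s - 4)*(2*s + 3)*(s**2 - 2*s + 1) + 54*6**s*s*(s - 4)*(s + 2)*(2*s + 3)*log(3) - 54*6**s*(s - 4)*(s + 2)*(2*s + 3)*log(3) - 54*6**s*(s - 4)*(s + 2)*(2*s + 3) - 2*6**s*(s + 2)*(2*s + 3)*(s**2 - 2*s + 1))/(162*2**s*(s - 4)*(s + 2)*(2*s + 3)*(s**2 - 2*s + 1))
  -3/2 < Re(s) < 4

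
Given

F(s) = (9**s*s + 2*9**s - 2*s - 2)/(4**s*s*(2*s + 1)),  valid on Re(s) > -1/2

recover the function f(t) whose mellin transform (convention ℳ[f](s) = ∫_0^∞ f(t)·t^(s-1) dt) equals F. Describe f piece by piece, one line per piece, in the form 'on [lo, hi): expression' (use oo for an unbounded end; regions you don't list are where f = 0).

peel off the power substitution: t on [0, 1/2); 2 - t on [1/2, 3/2)
summing 2 kernel integrals split by 1/4 yields ℳ[f](s)
on [0, 1/4): add ∫ sqrt(t)·t^(s-1) dt
segment [1/4, 9/4) carries (2 - sqrt(t)); integrate it

on [0, 1/4): sqrt(t)
on [1/4, 9/4): 2 - sqrt(t)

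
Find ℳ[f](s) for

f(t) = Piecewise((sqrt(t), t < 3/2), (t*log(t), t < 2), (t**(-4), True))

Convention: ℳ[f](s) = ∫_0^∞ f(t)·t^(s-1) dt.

slice at 3/2, 2, transform all 3 pieces, and sum them
∫ sqrt(t)·t^(s-1) over [0, 3/2)
∫ over [3/2, 2) of t*log(t)·t^(s-1) joins the sum
piece [2, ∞): integrate t**(-4) against the kernel

(-32*2**(2*s)*(s - 4)*(2*s + 1) + 3**s*s*(s - 4)*(2*s + 1)*(-24*log(3) + 24*log(2)) + 3**s*(s - 4)*(2*s + 1)*(-24*log(3) + 24*log(2)) + 24*3**s*(s - 4)*(2*s + 1) + 16*3**s*sqrt(6)*(s - 4)*(s**2 + 2*s + 1) + 32*4**s*s*(s - 4)*(2*s + 1)*log(2) + 32*4**s*(s - 4)*(2*s + 1)*log(2) - 4**s*(2*s + 1)*(s**2 + 2*s + 1))/(16*2**s*(s - 4)*(2*s + 1)*(s**2 + 2*s + 1))
  -1/2 < Re(s) < 4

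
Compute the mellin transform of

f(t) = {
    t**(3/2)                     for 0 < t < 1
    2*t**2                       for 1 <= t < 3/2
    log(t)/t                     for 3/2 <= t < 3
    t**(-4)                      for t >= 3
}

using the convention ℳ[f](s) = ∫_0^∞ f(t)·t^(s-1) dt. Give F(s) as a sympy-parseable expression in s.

the 4 pieces separated at 1, 3/2, 3 each add one integral
∫ over [0, 1) of t**(3/2)·t^(s-1) joins the sum
segment 1 to 3/2 holds 2*t**2; add its integral
over [3/2, 3), the kernel integral of log(t)/t enters the sum
the [3, ∞) slice contributes ∫ t**(-4)·t^(s-1) dt

(324*2**s*(s - 4)*(s + 2)*(s**2 - 2*s + 1) - 324*2**s*(s - 4)*(2*s + 3)*(s**2 - 2*s + 1) - 108*3**s*s*(s - 4)*(s + 2)*(2*s + 3)*log(3) + 108*3**s*s*(s - 4)*(s + 2)*(2*s + 3)*log(2) - 108*3**s*(s - 4)*(s + 2)*(2*s + 3)*log(2) + 108*3**s*(s - 4)*(s + 2)*(2*s + 3) + 108*3**s*(s - 4)*(s + 2)*(2*s + 3)*log(3) + 729*3**s*(s - 4)*(2*s + 3)*(s**2 - 2*s + 1) + 54*6**s*s*(s - 4)*(s + 2)*(2*s + 3)*log(3) - 54*6**s*(s - 4)*(s + 2)*(2*s + 3)*log(3) - 54*6**s*(s - 4)*(s + 2)*(2*s + 3) - 2*6**s*(s + 2)*(2*s + 3)*(s**2 - 2*s + 1))/(162*2**s*(s - 4)*(s + 2)*(2*s + 3)*(s**2 - 2*s + 1))
  -3/2 < Re(s) < 4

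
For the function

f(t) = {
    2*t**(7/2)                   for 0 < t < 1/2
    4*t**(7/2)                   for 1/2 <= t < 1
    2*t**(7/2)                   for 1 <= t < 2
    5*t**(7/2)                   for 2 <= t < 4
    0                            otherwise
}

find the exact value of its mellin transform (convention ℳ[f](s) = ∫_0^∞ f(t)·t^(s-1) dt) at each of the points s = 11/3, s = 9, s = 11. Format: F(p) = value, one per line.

split f at 1/2, 1, 2: ℳ[f](s) collects 4 kernel integrals
over [0, 1/2), the kernel integral of 2*t**(7/2) enters the sum
on [1/2, 1): add ∫ 4*t**(7/2)·t^(s-1) dt
between 1 and 2 the integrand is 2*t**(7/2)·t^(s-1)
∫ 5*t**(7/2)·t^(s-1) over [2, 4)

F(11/3) = -2304*2**(1/6)/43 - 3*2**(5/6)/2752 + 12/43 + 491520*2**(1/3)/43
F(9) = 335544324/25 - 50331649*sqrt(2)/51200
F(11) = 5368709124/29 - 805306369*sqrt(2)/237568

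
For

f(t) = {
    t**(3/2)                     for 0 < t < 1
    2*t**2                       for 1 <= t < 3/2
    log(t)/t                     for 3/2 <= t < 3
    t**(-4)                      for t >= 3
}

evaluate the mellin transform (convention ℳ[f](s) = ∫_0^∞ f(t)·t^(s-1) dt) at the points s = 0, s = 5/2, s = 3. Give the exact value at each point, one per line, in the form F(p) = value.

F(0) = log(6**(1/3)/2) + 365/162
F(5/2) = -34*sqrt(3)/27 - 7/36 + log(2**(sqrt(6)/2)*3**(-sqrt(6)/2 + 2*sqrt(3))) + 35*sqrt(6)/24
F(3) = 9*log(2)/8 + 271/180 + 27*log(3)/8

breakpoints 1, 3/2, 3: one integral from each of the 4 segments
∫ over [0, 1) of t**(3/2)·t^(s-1) joins the sum
on [1, 3/2) integrate f = 2*t**2 against the kernel
[3/2, 3) adds the kernel integral of log(t)/t
piece [3, ∞): integrate t**(-4) against the kernel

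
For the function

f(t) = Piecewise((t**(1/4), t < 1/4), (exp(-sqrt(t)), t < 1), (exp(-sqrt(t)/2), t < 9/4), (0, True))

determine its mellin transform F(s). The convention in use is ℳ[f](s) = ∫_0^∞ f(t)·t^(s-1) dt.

undo the power substitution: sqrt(t) on [0, 1/2); exp(-t) on [1/2, 1); exp(-t/2) on [1, 3/2)
split f at 1/4, 1: ℳ[f](s) collects 3 kernel integrals
segment 0 to 1/4 holds t**(1/4); add its integral
between 1/4 and 1 the integrand is exp(-sqrt(t))·t^(s-1)
∫ over [1, 9/4) of exp(-sqrt(t)/2)·t^(s-1) joins the sum

2**(1 - 2*s)*(16**s*(4*s + 1)*uppergamma(2*s, 1/2) - 16**s*(4*s + 1)*uppergamma(2*s, 3/4) + 4**s*(4*s + 1)*uppergamma(2*s, 1/2) - 4**s*(4*s + 1)*uppergamma(2*s, 1) + sqrt(2))/(4*s + 1)
  Re(s) > -1/4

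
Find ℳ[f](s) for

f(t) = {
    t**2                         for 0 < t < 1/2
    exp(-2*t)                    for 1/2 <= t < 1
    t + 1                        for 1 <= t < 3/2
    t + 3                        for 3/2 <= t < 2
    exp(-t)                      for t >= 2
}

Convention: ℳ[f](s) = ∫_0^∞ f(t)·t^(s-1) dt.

f breaks at 1/2, 1, 3/2, 2 into 5 integrals to sum
segment 0 to 1/2 holds t**2; add its integral
over [1/2, 1), the kernel integral of exp(-2*t) enters the sum
[1, 3/2) adds the kernel integral of (t + 1)
piece [3/2, 2): integrate (t + 3) against the kernel
on [2, ∞): add ∫ exp(-t)·t^(s-1) dt

(20*2**(2*s)*s*(s + 2) + 12*2**(2*s)*(s + 2) + 4*2**s*s*(s + 1)*(s + 2)*uppergamma(s, 2) - 8*2**s*s*(s + 2) - 4*2**s*(s + 2) - 8*3**s*s*(s + 2) - 8*3**s*(s + 2) + 4*s*(s + 1)*(s + 2)*uppergamma(s, 1) - 4*s*(s + 1)*(s + 2)*uppergamma(s, 2) + s*(s + 1))/(4*2**s*s*(s + 1)*(s + 2))
  Re(s) > -2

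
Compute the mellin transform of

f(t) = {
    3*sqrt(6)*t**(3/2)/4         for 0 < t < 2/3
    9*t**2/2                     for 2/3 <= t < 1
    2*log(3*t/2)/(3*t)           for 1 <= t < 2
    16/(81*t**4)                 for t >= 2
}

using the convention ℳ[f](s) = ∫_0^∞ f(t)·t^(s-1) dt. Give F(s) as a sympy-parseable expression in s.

invert the common scale on t to get t**(3/2) on [0, 1); 2*t**2 on [1, 3/2); log(t)/t on [3/2, 3); …
integrate the 4 segments split at 2/3, 1, 2, then add the results
piece [0, 2/3): integrate 3*sqrt(6)*t**(3/2)/4 against the kernel
[2/3, 1) adds the kernel integral of 9*t**2/2
∫ 2*log(3*t/2)/(3*t)·t^(s-1) over [1, 2)
on [2, ∞) integrate f = 16/(81*t**4) against the kernel

(324*2**s*(s - 4)*(s + 2)*(s**2 - 2*s + 1) - 324*2**s*(s - 4)*(2*s + 3)*(s**2 - 2*s + 1) - 108*3**s*s*(s - 4)*(s + 2)*(2*s + 3)*log(3) + 108*3**s*s*(s - 4)*(s + 2)*(2*s + 3)*log(2) - 108*3**s*(s - 4)*(s + 2)*(2*s + 3)*log(2) + 108*3**s*(s - 4)*(s + 2)*(2*s + 3) + 108*3**s*(s - 4)*(s + 2)*(2*s + 3)*log(3) + 729*3**s*(s - 4)*(2*s + 3)*(s**2 - 2*s + 1) + 54*6**s*s*(s - 4)*(s + 2)*(2*s + 3)*log(3) - 54*6**s*(s - 4)*(s + 2)*(2*s + 3)*log(3) - 54*6**s*(s - 4)*(s + 2)*(2*s + 3) - 2*6**s*(s + 2)*(2*s + 3)*(s**2 - 2*s + 1))/(162*3**s*(s - 4)*(s + 2)*(2*s + 3)*(s**2 - 2*s + 1))
  -3/2 < Re(s) < 4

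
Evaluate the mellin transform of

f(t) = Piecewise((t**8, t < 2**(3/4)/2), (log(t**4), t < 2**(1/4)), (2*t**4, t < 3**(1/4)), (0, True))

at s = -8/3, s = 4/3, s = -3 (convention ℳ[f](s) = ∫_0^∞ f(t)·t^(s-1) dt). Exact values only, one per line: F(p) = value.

strip the power substitution: t**4 on [0, sqrt(2)/2); log(t**2) on [sqrt(2)/2, sqrt(2)); 2*t**2 on [sqrt(2), sqrt(3))
the power substitution comes off first: t**2 on [0, 1/2); log(t) on [1/2, 2); 2*t on [2, 3)
breakpoints 2**(3/4)/2, 2**(1/4): one integral from each of the 3 segments
the [0, 2**(3/4)/2) slice contributes ∫ t**8·t^(s-1) dt
∫ log(t**4)·t^(s-1) over [2**(3/4)/2, 2**(1/4))
[2**(1/4), 3**(1/4)) adds the kernel integral of 2*t**4

F(-8/3) = 3*2**(2/3)*(-19*2**(2/3) - log(2**(2*2**(2/3) + 8)) + 13 + 16*6**(1/3))/64
F(4/3) = 3*2**(2/3)*(-112*2**(2/3) + log(2**(28 + 28*2**(2/3))) + 42*6**(1/3) + 85)/224
F(-3) = 2**(3/4)*(-200*sqrt(2) - log(2**(15*sqrt(2) + 60)) + 89 + 180*6**(1/4))/180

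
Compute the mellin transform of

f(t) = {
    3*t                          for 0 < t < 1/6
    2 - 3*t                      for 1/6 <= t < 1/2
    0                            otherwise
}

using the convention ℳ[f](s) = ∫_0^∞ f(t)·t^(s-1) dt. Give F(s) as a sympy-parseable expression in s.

(3**s*s/2 + 2*3**s - s - 2)/(6**s*s*(s + 1))
  Re(s) > -1

invert the common scale on t to get t on [0, 1/2); 2 - t on [1/2, 3/2)
split f at 1/6: ℳ[f](s) collects 2 kernel integrals
on [0, 1/6) integrate f = 3*t against the kernel
segment [1/6, 1/2) carries (2 - 3*t); integrate it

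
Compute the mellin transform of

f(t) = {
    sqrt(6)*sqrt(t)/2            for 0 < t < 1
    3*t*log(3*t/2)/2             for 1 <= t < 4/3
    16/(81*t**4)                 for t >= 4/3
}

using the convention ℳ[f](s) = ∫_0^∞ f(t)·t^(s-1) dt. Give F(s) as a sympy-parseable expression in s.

strip the common scale on t: sqrt(t) on [0, 3/2); t*log(t) on [3/2, 2); t**(-4) on [2, ∞)
treat the 3 regions marked off by 1, 4/3 separately and sum
segment [0, 1) carries sqrt(6)*sqrt(t)/2; integrate it
segment 1 to 4/3 holds 3*t*log(3*t/2)/2; add its integral
between 4/3 and ∞ the integrand is 16/(81*t**4)·t^(s-1)

(32*2**(2*s)*s*(s - 4)*(2*s + 1)*log(2) - 32*2**(2*s)*(s - 4)*(2*s + 1) + 32*2**(2*s)*(s - 4)*(2*s + 1)*log(2) + 3**s*s*(s - 4)*(2*s + 1)*(-24*log(3) + 24*log(2)) + 3**s*(s - 4)*(2*s + 1)*(-24*log(3) + 24*log(2)) + 24*3**s*(s - 4)*(2*s + 1) + 16*3**s*sqrt(6)*(s - 4)*(s**2 + 2*s + 1) - 4**s*(2*s + 1)*(s**2 + 2*s + 1))/(16*3**s*(s - 4)*(2*s + 1)*(s**2 + 2*s + 1))
  -1/2 < Re(s) < 4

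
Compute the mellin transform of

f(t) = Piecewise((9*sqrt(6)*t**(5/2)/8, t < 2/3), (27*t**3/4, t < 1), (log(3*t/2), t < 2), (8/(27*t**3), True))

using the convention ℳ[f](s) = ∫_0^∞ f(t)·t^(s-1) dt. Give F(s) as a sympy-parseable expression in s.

2**(-s - 1)*(324*2**(s + 1)*(s - 3)*(s + 3)*(-2*s + (s + 1)**2 - 1) - 324*2**(s + 1)*(s - 3)*(2*s + 5)*(-2*s + (s + 1)**2 - 1) - 108*3**(s + 1)*(s - 3)*(s + 1)*(s + 3)*(2*s + 5)*log(3) + 108*3**(s + 1)*(s - 3)*(s + 1)*(s + 3)*(2*s + 5)*log(2) - 108*3**(s + 1)*(s - 3)*(s + 3)*(2*s + 5)*log(2) + 108*3**(s + 1)*(s - 3)*(s + 3)*(2*s + 5) + 108*3**(s + 1)*(s - 3)*(s + 3)*(2*s + 5)*log(3) + 729*3**(s + 1)*(s - 3)*(2*s + 5)*(-2*s + (s + 1)**2 - 1) + 54*6**(s + 1)*(s - 3)*(s + 1)*(s + 3)*(2*s + 5)*log(3) - 54*6**(s + 1)*(s - 3)*(s + 3)*(2*s + 5)*log(3) - 54*6**(s + 1)*(s - 3)*(s + 3)*(2*s + 5) - 2*6**(s + 1)*(s + 3)*(2*s + 5)*(-2*s + (s + 1)**2 - 1))/(162*(3/2)**s*(s - 3)*(s + 3)*(2*s + 5)*(-2*s + (s + 1)**2 - 1))
  -5/2 < Re(s) < 3

back out the common scale on t: t**(5/2) on [0, 1); 2*t**3 on [1, 3/2); log(t) on [3/2, 3); …
strip the shared t-power: t**(3/2) on [0, 1); 2*t**2 on [1, 3/2); log(t)/t on [3/2, 3); …
the 4 pieces separated at 2/3, 1, 2 each add one integral
∫ 9*sqrt(6)*t**(5/2)/8·t^(s-1) over [0, 2/3)
between 2/3 and 1 the integrand is 27*t**3/4·t^(s-1)
on [1, 2) integrate f = log(3*t/2) against the kernel
the [2, ∞) slice contributes ∫ 8/(27*t**3)·t^(s-1) dt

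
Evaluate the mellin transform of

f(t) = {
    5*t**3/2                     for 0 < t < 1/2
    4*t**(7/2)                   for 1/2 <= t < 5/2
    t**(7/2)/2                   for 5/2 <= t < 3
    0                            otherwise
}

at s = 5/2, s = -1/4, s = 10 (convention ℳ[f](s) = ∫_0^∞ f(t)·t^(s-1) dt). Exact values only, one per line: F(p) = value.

along the cuts 1/2, 5/2, ℳ[f](s) splits into 3 integrals
on [0, 1/2): add ∫ 5*t**3/2·t^(s-1) dt
for t in [1/2, 5/2): the term is ∫ 4*t**(7/2)·t^(s-1)
segment [5/2, 3) carries t**(7/2)/2; integrate it

F(5/2) = 5*sqrt(2)/704 + 156023/768
F(-1/4) = -2**(3/4)/13 + 5*2**(1/4)/44 + 54*3**(1/4)/13 + 875*2**(3/4)*5**(1/4)/104
F(10) = -sqrt(2)/55296 + 5/212992 + 8544921875*sqrt(10)/442368 + 59049*sqrt(3)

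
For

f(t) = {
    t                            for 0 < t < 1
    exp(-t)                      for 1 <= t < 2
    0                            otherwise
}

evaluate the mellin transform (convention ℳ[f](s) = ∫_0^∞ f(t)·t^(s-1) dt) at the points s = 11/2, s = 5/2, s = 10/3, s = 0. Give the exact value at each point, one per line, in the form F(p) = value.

F(11/2) = (-105170*sqrt(2) + (-12285*sqrt(pi)*erfc(sqrt(2)) + 64 + 12285*sqrt(pi)*erfc(1))*exp(2) + 49790*E)*exp(-2)/416
F(5/2) = (-98*sqrt(2) + (-21*sqrt(pi)*erfc(sqrt(2)) + 21*sqrt(pi)*erfc(1) + 8)*exp(2) + 70*E)*exp(-2)/28
F(10/3) = -uppergamma(10/3, 2) + 3/13 + uppergamma(10/3, 1)
F(0) = Ei(-2) - Ei(-1) + 1

slice at 1, transform all 2 pieces, and sum them
the [0, 1) slice contributes ∫ t·t^(s-1) dt
∫ over [1, 2) of exp(-t)·t^(s-1) joins the sum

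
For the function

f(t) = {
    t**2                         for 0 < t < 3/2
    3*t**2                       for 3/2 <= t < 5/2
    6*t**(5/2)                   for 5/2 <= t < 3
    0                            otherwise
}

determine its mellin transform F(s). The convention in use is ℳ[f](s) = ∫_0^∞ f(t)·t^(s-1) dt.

breakpoints 3/2, 5/2: one integral from each of the 3 segments
piece [0, 3/2): integrate t**2 against the kernel
piece [3/2, 5/2): integrate 3*t**2 against the kernel
on [5/2, 3): add ∫ 6*t**(5/2)·t^(s-1) dt

(12*3**(s + 5/2)*(s + 2) - 2*(3/2)**(s + 2)*(2*s + 5) + 3*(5/2)**(s + 2)*(2*s + 5) - 12*(5/2)**(s + 5/2)*(s + 2))/((s + 2)*(2*s + 5))
  Re(s) > -2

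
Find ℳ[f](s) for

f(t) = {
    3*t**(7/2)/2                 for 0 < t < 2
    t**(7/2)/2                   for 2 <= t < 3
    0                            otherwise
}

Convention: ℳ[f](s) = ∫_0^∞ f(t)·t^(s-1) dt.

(2**(s + 9/2) + 3**(s + 7/2))/(2*s + 7)
  Re(s) > -7/2

the 2 pieces separated at 2 each add one integral
for t in [0, 2): the term is ∫ 3*t**(7/2)/2·t^(s-1)
segment 2 to 3 holds t**(7/2)/2; add its integral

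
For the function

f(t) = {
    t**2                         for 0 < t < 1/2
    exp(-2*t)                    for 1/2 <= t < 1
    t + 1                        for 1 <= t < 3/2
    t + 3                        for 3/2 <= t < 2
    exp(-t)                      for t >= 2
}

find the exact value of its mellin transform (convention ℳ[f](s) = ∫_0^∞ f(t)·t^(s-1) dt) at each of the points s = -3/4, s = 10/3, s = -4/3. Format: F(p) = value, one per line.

F(-3/4) = 2**(3/4)*(-4*2**(1/4)/3 - uppergamma(-3/4, 2) + 2**(1/4)*uppergamma(-3/4, 2)/2 + uppergamma(-3/4, 1) + 1/5 + 8*3**(1/4)/9 + sqrt(2))
F(10/3) = 2**(2/3)*(-67392*3**(1/3) - 17664*2**(1/3) - 4160*uppergamma(10/3, 2) + 195 + 4160*uppergamma(10/3, 1) + 33280*2**(1/3)*uppergamma(10/3, 2) + 362496*2**(2/3))/66560
F(-4/3) = 2**(1/3)*(-99*2**(1/3) - 96*uppergamma(-4/3, 2) + 24*2**(2/3)*uppergamma(-4/3, 2) + 96*uppergamma(-4/3, 1) + 16*3**(2/3) + 36 + 90*2**(2/3))/48

cuts at 1/2, 1, 3/2, 2: linearity sums the 5 kernel integrals
on [0, 1/2): add ∫ t**2·t^(s-1) dt
between 1/2 and 1 the integrand is exp(-2*t)·t^(s-1)
on [1, 3/2): add ∫ (t + 1)·t^(s-1) dt
for t in [3/2, 2): the term is ∫ (t + 3)·t^(s-1)
for t in [2, ∞): the term is ∫ exp(-t)·t^(s-1)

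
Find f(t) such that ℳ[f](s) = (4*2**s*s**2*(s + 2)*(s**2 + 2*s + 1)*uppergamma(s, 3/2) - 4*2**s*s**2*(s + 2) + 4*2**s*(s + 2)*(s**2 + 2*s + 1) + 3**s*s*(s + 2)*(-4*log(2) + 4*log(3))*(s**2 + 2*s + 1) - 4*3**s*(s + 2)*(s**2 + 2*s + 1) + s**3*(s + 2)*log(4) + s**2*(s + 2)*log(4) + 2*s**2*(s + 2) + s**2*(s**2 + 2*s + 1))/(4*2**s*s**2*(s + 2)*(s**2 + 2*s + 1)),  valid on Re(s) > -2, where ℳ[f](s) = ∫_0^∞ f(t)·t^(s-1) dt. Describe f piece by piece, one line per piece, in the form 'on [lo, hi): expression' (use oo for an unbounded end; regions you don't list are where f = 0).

on [0, 1/2): t**2
on [1/2, 1): t*log(t)
on [1, 3/2): log(t)
on [3/2, oo): exp(-t)

slice at 1/2, 1, 3/2, transform all 4 pieces, and sum them
segment 0 to 1/2 holds t**2; add its integral
piece [1/2, 1): integrate t*log(t) against the kernel
between 1 and 3/2 the integrand is log(t)·t^(s-1)
∫ exp(-t)·t^(s-1) over [3/2, ∞)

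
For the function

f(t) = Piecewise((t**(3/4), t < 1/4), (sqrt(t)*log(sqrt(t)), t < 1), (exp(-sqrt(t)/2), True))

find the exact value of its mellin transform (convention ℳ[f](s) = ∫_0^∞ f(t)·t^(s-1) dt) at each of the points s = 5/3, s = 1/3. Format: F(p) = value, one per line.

undo the power substitution: t**(3/2) on [0, 1/2); t*log(t) on [1/2, 1); exp(-t/2) on [1, ∞)
f breaks at 1/4, 1 into 3 integrals to sum
piece [0, 1/4): integrate t**(3/4) against the kernel
segment 1/4 to 1 holds sqrt(t)*log(sqrt(t)); add its integral
∫ over [1, ∞) of exp(-sqrt(t)/2)·t^(s-1) joins the sum

F(5/3) = 2**(2/3)*(-4176*2**(1/3) + 261 + 507*sqrt(2) + 1131*log(2) + 627328*2**(2/3)*uppergamma(10/3, 1/2))/78416
F(1/3) = 2**(1/3)*(-234*2**(2/3) + 75*sqrt(2) + 117 + 195*log(2) + 1300*2**(1/3)*uppergamma(2/3, 1/2))/650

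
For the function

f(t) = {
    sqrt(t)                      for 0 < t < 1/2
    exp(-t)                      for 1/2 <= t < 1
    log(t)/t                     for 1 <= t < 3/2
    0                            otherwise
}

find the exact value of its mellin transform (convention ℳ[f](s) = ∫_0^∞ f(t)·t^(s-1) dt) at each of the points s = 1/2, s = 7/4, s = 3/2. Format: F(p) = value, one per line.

F(1/2) = -4*sqrt(6)/3 + log(2**(2*sqrt(6)/3)/3**(2*sqrt(6)/3)) - sqrt(pi)*erfc(1) + sqrt(pi)*erfc(sqrt(2)/2) + 9/2
F(7/4) = -8*2**(1/4)*3**(3/4)/9 - uppergamma(7/4, 1) + 2**(3/4)/18 + log(3**(2*2**(1/4)*3**(3/4)/3)/2**(2*2**(1/4)*3**(3/4)/3)) + uppergamma(7/4, 1/2) + 16/9
F(3/2) = -2*sqrt(6) - exp(-1) - sqrt(pi)*erfc(1)/2 + sqrt(pi)*erfc(sqrt(2)/2)/2 + sqrt(2)*exp(-1/2)/2 + exp(-3/2)*log(3**(8*sqrt(6)*exp(3/2))/2**(8*sqrt(6)*exp(3/2)))/8 + 33/8

linearity at 1/2, 1 turns ℳ[f](s) into 3 summed integrals
over [0, 1/2), the kernel integral of sqrt(t) enters the sum
segment 1/2 to 1 holds exp(-t); add its integral
∫ over [1, 3/2) of log(t)/t·t^(s-1) joins the sum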